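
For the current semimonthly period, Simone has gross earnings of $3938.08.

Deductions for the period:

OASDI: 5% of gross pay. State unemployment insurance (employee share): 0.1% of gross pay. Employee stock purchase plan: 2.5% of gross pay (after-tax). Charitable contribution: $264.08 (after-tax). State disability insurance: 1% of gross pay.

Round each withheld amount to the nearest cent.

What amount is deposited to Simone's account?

$3335.33

State unemployment insurance (employee share): $3938.08 × 0.001 = $3.94
State disability insurance: $3938.08 × 0.01 = $39.38
OASDI: $3938.08 × 0.05 = $196.90
Charitable contribution: $264.08
Employee stock purchase plan: $3938.08 × 0.025 = $98.45
Total deductions = $3.94 + $39.38 + $196.90 + $264.08 + $98.45 = $602.75
Net pay = $3938.08 − $602.75 = $3335.33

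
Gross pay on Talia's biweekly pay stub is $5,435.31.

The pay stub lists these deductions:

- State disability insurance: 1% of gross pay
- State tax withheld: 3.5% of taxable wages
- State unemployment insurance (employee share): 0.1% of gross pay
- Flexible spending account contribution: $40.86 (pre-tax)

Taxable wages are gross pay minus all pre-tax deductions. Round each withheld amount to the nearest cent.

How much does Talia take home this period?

Flexible spending account contribution: $40.86
Taxable wages = $5,435.31 − $40.86 = $5,394.45
State tax withheld: $5,394.45 × 0.035 = $188.81
State disability insurance: $5,435.31 × 0.01 = $54.35
State unemployment insurance (employee share): $5,435.31 × 0.001 = $5.44
Total deductions = $40.86 + $188.81 + $54.35 + $5.44 = $289.46
Net pay = $5,435.31 − $289.46 = $5,145.85

$5,145.85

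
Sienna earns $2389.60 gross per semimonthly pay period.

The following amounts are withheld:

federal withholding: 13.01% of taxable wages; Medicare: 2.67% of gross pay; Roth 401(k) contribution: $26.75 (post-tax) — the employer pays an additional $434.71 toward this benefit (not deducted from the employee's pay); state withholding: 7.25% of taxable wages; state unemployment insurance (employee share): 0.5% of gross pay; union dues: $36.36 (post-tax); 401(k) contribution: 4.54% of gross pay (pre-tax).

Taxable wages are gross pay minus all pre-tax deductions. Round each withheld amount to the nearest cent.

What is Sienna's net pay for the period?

401(k) contribution: $2389.60 × 0.0454 = $108.49
Taxable wages = $2389.60 − $108.49 = $2281.11
State withholding: $2281.11 × 0.0725 = $165.38
Federal withholding: $2281.11 × 0.1301 = $296.77
State unemployment insurance (employee share): $2389.60 × 0.005 = $11.95
Medicare: $2389.60 × 0.0267 = $63.80
Union dues: $36.36
Roth 401(k) contribution: $26.75
(Employer's $434.71 toward Roth 401(k) contribution is not withheld from the employee.)
Total deductions = $108.49 + $165.38 + $296.77 + $11.95 + $63.80 + $36.36 + $26.75 = $709.50
Net pay = $2389.60 − $709.50 = $1680.10

$1680.10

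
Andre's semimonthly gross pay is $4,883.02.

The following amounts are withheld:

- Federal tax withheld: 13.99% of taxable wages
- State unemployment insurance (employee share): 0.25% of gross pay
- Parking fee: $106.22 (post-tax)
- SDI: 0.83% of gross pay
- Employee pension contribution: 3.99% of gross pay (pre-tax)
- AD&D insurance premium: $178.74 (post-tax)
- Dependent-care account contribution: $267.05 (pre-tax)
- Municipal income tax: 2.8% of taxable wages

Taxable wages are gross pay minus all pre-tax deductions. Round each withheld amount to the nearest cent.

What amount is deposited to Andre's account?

Employee pension contribution: $4,883.02 × 0.0399 = $194.83
Dependent-care account contribution: $267.05
Pre-tax total = $194.83 + $267.05 = $461.88
Taxable wages = $4,883.02 − $461.88 = $4,421.14
Municipal income tax: $4,421.14 × 0.028 = $123.79
Federal tax withheld: $4,421.14 × 0.1399 = $618.52
SDI: $4,883.02 × 0.0083 = $40.53
State unemployment insurance (employee share): $4,883.02 × 0.0025 = $12.21
AD&D insurance premium: $178.74
Parking fee: $106.22
Total deductions = $194.83 + $267.05 + $123.79 + $618.52 + $40.53 + $12.21 + $178.74 + $106.22 = $1,541.89
Net pay = $4,883.02 − $1,541.89 = $3,341.13

$3,341.13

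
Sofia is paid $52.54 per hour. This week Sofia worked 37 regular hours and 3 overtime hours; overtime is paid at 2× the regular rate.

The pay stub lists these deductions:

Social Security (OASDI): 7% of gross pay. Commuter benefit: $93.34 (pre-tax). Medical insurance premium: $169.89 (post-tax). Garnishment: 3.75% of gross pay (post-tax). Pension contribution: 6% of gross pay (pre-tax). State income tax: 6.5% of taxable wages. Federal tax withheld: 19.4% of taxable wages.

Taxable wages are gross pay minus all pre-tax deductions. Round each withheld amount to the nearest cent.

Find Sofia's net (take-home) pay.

Regular pay: 37 × $52.54 = $1,943.98
Overtime pay: 3 × $52.54 × 2 = $315.24
Gross pay = $1,943.98 + $315.24 = $2,259.22
Pension contribution: $2,259.22 × 0.06 = $135.55
Commuter benefit: $93.34
Pre-tax total = $135.55 + $93.34 = $228.89
Taxable wages = $2,259.22 − $228.89 = $2,030.33
State income tax: $2,030.33 × 0.065 = $131.97
Federal tax withheld: $2,030.33 × 0.194 = $393.88
Social Security (OASDI): $2,259.22 × 0.07 = $158.15
Garnishment: $2,259.22 × 0.0375 = $84.72
Medical insurance premium: $169.89
Total deductions = $135.55 + $93.34 + $131.97 + $393.88 + $158.15 + $84.72 + $169.89 = $1,167.50
Net pay = $2,259.22 − $1,167.50 = $1,091.72

$1,091.72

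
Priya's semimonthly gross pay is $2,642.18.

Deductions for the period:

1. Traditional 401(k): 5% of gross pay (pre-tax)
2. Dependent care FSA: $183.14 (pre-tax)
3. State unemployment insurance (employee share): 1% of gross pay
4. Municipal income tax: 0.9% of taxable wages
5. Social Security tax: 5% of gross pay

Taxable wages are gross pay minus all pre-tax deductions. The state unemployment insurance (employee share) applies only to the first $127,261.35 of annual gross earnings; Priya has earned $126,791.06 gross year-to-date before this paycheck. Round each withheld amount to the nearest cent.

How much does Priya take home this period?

Traditional 401(k): $2,642.18 × 0.05 = $132.11
Dependent care FSA: $183.14
Pre-tax total = $132.11 + $183.14 = $315.25
Taxable wages = $2,642.18 − $315.25 = $2,326.93
Municipal income tax: $2,326.93 × 0.009 = $20.94
State unemployment insurance (employee share): only $127,261.35 − $126,791.06 = $470.29 of this check is subject → $470.29 × 0.01 = $4.70
Social Security tax: $2,642.18 × 0.05 = $132.11
Total deductions = $132.11 + $183.14 + $20.94 + $4.70 + $132.11 = $473.00
Net pay = $2,642.18 − $473.00 = $2,169.18

$2,169.18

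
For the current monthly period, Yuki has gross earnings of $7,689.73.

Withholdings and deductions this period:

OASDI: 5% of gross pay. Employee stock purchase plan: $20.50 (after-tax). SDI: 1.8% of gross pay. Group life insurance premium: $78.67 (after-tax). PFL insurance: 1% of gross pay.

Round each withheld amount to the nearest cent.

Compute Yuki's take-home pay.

PFL insurance: $7,689.73 × 0.01 = $76.90
SDI: $7,689.73 × 0.018 = $138.42
OASDI: $7,689.73 × 0.05 = $384.49
Employee stock purchase plan: $20.50
Group life insurance premium: $78.67
Total deductions = $76.90 + $138.42 + $384.49 + $20.50 + $78.67 = $698.98
Net pay = $7,689.73 − $698.98 = $6,990.75

$6,990.75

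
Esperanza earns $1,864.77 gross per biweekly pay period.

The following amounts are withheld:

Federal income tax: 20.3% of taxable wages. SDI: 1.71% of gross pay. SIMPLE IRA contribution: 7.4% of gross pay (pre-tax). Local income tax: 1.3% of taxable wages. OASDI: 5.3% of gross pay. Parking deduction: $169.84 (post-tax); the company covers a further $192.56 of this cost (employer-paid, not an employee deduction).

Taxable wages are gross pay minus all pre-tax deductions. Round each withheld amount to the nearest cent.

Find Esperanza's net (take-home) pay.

$1,053.23

SIMPLE IRA contribution: $1,864.77 × 0.074 = $137.99
Taxable wages = $1,864.77 − $137.99 = $1,726.78
Federal income tax: $1,726.78 × 0.203 = $350.54
Local income tax: $1,726.78 × 0.013 = $22.45
OASDI: $1,864.77 × 0.053 = $98.83
SDI: $1,864.77 × 0.0171 = $31.89
Parking deduction: $169.84
(Employer's $192.56 toward parking deduction is not withheld from the employee.)
Total deductions = $137.99 + $350.54 + $22.45 + $98.83 + $31.89 + $169.84 = $811.54
Net pay = $1,864.77 − $811.54 = $1,053.23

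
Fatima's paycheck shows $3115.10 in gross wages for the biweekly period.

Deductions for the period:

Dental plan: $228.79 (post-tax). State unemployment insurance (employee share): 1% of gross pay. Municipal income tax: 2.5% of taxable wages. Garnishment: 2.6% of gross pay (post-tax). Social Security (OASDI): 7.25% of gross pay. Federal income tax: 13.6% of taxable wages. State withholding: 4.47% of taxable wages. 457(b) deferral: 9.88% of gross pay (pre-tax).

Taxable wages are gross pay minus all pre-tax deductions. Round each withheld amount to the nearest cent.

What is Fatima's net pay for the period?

$1663.09

457(b) deferral: $3115.10 × 0.0988 = $307.77
Taxable wages = $3115.10 − $307.77 = $2807.33
State withholding: $2807.33 × 0.0447 = $125.49
Federal income tax: $2807.33 × 0.136 = $381.80
Municipal income tax: $2807.33 × 0.025 = $70.18
Social Security (OASDI): $3115.10 × 0.0725 = $225.84
State unemployment insurance (employee share): $3115.10 × 0.01 = $31.15
Dental plan: $228.79
Garnishment: $3115.10 × 0.026 = $80.99
Total deductions = $307.77 + $125.49 + $381.80 + $70.18 + $225.84 + $31.15 + $228.79 + $80.99 = $1452.01
Net pay = $3115.10 − $1452.01 = $1663.09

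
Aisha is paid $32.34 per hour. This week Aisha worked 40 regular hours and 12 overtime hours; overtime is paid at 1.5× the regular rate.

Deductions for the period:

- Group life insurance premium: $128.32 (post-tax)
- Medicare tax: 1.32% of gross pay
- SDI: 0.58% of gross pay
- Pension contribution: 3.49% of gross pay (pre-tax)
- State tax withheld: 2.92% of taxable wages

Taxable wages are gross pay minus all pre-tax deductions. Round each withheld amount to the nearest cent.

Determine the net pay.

$1,593.44

Regular pay: 40 × $32.34 = $1,293.60
Overtime pay: 12 × $32.34 × 1.5 = $582.12
Gross pay = $1,293.60 + $582.12 = $1,875.72
Pension contribution: $1,875.72 × 0.0349 = $65.46
Taxable wages = $1,875.72 − $65.46 = $1,810.26
State tax withheld: $1,810.26 × 0.0292 = $52.86
SDI: $1,875.72 × 0.0058 = $10.88
Medicare tax: $1,875.72 × 0.0132 = $24.76
Group life insurance premium: $128.32
Total deductions = $65.46 + $52.86 + $10.88 + $24.76 + $128.32 = $282.28
Net pay = $1,875.72 − $282.28 = $1,593.44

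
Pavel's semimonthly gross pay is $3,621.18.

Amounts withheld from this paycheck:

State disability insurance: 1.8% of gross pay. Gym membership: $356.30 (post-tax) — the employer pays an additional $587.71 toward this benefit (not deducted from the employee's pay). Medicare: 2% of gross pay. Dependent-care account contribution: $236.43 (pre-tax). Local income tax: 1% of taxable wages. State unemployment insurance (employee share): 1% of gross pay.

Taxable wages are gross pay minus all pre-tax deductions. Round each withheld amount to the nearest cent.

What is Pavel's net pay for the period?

$2,820.79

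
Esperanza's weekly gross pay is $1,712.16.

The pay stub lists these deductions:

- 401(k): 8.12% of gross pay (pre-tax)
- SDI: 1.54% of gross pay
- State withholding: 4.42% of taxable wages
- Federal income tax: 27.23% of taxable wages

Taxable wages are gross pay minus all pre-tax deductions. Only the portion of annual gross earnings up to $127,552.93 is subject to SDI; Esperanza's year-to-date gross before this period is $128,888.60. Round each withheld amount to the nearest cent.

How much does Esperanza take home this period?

$1,075.24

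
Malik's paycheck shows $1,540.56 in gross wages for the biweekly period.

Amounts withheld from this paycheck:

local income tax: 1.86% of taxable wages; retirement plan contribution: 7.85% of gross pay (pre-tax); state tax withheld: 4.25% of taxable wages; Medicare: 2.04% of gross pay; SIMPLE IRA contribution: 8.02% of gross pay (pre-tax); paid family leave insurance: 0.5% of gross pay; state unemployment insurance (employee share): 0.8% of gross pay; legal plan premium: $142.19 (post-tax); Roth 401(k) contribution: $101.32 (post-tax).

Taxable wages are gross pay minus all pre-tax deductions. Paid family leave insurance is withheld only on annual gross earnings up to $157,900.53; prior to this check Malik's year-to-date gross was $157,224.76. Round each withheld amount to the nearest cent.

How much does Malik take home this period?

$926.25

SIMPLE IRA contribution: $1,540.56 × 0.0802 = $123.55
Retirement plan contribution: $1,540.56 × 0.0785 = $120.93
Pre-tax total = $123.55 + $120.93 = $244.48
Taxable wages = $1,540.56 − $244.48 = $1,296.08
Local income tax: $1,296.08 × 0.0186 = $24.11
State tax withheld: $1,296.08 × 0.0425 = $55.08
Medicare: $1,540.56 × 0.0204 = $31.43
Paid family leave insurance: only $157,900.53 − $157,224.76 = $675.77 of this check is subject → $675.77 × 0.005 = $3.38
State unemployment insurance (employee share): $1,540.56 × 0.008 = $12.32
Roth 401(k) contribution: $101.32
Legal plan premium: $142.19
Total deductions = $123.55 + $120.93 + $24.11 + $55.08 + $31.43 + $3.38 + $12.32 + $101.32 + $142.19 = $614.31
Net pay = $1,540.56 − $614.31 = $926.25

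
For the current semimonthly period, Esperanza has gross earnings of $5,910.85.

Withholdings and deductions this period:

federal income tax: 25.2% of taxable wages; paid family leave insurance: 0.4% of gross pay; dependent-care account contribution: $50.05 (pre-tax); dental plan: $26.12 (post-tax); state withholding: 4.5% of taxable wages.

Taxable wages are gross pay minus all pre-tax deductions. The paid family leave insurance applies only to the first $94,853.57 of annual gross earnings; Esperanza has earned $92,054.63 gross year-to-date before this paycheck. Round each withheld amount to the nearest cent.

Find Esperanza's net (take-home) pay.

$4,082.82

Dependent-care account contribution: $50.05
Taxable wages = $5,910.85 − $50.05 = $5,860.80
Federal income tax: $5,860.80 × 0.252 = $1,476.92
State withholding: $5,860.80 × 0.045 = $263.74
Paid family leave insurance: only $94,853.57 − $92,054.63 = $2,798.94 of this check is subject → $2,798.94 × 0.004 = $11.20
Dental plan: $26.12
Total deductions = $50.05 + $1,476.92 + $263.74 + $11.20 + $26.12 = $1,828.03
Net pay = $5,910.85 − $1,828.03 = $4,082.82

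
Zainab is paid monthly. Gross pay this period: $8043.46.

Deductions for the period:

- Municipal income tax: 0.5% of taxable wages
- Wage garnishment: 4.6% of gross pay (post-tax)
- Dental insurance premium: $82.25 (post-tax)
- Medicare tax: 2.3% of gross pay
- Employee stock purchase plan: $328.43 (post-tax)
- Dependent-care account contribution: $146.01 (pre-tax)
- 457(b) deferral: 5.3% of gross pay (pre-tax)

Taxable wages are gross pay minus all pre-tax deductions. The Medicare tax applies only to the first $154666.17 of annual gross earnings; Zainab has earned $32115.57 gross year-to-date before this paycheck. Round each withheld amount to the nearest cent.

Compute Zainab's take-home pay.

$6468.11

457(b) deferral: $8043.46 × 0.053 = $426.30
Dependent-care account contribution: $146.01
Pre-tax total = $426.30 + $146.01 = $572.31
Taxable wages = $8043.46 − $572.31 = $7471.15
Municipal income tax: $7471.15 × 0.005 = $37.36
Medicare tax: cap not yet reached, full $8043.46 is subject → $8043.46 × 0.023 = $185.00
Employee stock purchase plan: $328.43
Wage garnishment: $8043.46 × 0.046 = $370.00
Dental insurance premium: $82.25
Total deductions = $426.30 + $146.01 + $37.36 + $185.00 + $328.43 + $370.00 + $82.25 = $1575.35
Net pay = $8043.46 − $1575.35 = $6468.11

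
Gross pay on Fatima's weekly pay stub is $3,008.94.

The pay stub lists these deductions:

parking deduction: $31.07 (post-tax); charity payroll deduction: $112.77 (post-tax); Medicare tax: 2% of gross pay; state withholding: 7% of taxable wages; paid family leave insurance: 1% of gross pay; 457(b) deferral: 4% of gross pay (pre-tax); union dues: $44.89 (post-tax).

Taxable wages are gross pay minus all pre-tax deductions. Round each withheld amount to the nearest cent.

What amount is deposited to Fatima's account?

$2,407.38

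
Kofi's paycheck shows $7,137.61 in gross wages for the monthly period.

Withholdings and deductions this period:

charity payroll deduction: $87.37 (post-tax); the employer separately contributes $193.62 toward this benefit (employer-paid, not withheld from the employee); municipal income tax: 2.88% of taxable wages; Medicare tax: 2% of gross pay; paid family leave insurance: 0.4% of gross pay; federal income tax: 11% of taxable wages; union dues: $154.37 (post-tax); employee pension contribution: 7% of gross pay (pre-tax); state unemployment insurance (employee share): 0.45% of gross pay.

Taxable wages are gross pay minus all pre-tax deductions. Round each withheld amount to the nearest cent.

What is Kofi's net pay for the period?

Employee pension contribution: $7,137.61 × 0.07 = $499.63
Taxable wages = $7,137.61 − $499.63 = $6,637.98
Municipal income tax: $6,637.98 × 0.0288 = $191.17
Federal income tax: $6,637.98 × 0.11 = $730.18
Medicare tax: $7,137.61 × 0.02 = $142.75
State unemployment insurance (employee share): $7,137.61 × 0.0045 = $32.12
Paid family leave insurance: $7,137.61 × 0.004 = $28.55
Charity payroll deduction: $87.37
Union dues: $154.37
(Employer's $193.62 toward charity payroll deduction is not withheld from the employee.)
Total deductions = $499.63 + $191.17 + $730.18 + $142.75 + $32.12 + $28.55 + $87.37 + $154.37 = $1,866.14
Net pay = $7,137.61 − $1,866.14 = $5,271.47

$5,271.47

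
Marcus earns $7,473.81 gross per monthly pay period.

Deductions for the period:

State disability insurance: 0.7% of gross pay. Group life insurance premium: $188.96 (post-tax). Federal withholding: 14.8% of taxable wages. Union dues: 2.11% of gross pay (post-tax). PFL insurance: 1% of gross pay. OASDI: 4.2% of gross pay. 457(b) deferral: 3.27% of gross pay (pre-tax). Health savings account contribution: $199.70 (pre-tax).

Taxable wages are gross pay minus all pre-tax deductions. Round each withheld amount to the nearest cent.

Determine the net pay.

$5,201.70

Health savings account contribution: $199.70
457(b) deferral: $7,473.81 × 0.0327 = $244.39
Pre-tax total = $199.70 + $244.39 = $444.09
Taxable wages = $7,473.81 − $444.09 = $7,029.72
Federal withholding: $7,029.72 × 0.148 = $1,040.40
State disability insurance: $7,473.81 × 0.007 = $52.32
OASDI: $7,473.81 × 0.042 = $313.90
PFL insurance: $7,473.81 × 0.01 = $74.74
Group life insurance premium: $188.96
Union dues: $7,473.81 × 0.0211 = $157.70
Total deductions = $199.70 + $244.39 + $1,040.40 + $52.32 + $313.90 + $74.74 + $188.96 + $157.70 = $2,272.11
Net pay = $7,473.81 − $2,272.11 = $5,201.70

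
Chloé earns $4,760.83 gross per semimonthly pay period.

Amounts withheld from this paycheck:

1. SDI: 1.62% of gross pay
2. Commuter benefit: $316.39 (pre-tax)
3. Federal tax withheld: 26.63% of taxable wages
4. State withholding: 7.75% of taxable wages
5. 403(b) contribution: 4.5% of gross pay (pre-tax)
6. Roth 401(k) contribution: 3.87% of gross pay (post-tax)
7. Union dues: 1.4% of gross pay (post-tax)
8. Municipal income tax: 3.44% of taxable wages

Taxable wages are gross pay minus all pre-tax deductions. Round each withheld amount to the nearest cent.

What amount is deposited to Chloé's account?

Commuter benefit: $316.39
403(b) contribution: $4,760.83 × 0.045 = $214.24
Pre-tax total = $316.39 + $214.24 = $530.63
Taxable wages = $4,760.83 − $530.63 = $4,230.20
Federal tax withheld: $4,230.20 × 0.2663 = $1,126.50
Municipal income tax: $4,230.20 × 0.0344 = $145.52
State withholding: $4,230.20 × 0.0775 = $327.84
SDI: $4,760.83 × 0.0162 = $77.13
Roth 401(k) contribution: $4,760.83 × 0.0387 = $184.24
Union dues: $4,760.83 × 0.014 = $66.65
Total deductions = $316.39 + $214.24 + $1,126.50 + $145.52 + $327.84 + $77.13 + $184.24 + $66.65 = $2,458.51
Net pay = $4,760.83 − $2,458.51 = $2,302.32

$2,302.32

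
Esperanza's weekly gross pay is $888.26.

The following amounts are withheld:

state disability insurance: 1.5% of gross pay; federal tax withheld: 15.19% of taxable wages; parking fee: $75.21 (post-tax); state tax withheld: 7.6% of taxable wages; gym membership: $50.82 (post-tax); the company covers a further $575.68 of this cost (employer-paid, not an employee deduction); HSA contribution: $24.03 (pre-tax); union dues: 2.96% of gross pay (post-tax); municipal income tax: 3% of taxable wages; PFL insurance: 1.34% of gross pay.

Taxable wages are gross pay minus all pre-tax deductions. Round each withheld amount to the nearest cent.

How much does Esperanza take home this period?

$463.80

HSA contribution: $24.03
Taxable wages = $888.26 − $24.03 = $864.23
Federal tax withheld: $864.23 × 0.1519 = $131.28
Municipal income tax: $864.23 × 0.03 = $25.93
State tax withheld: $864.23 × 0.076 = $65.68
PFL insurance: $888.26 × 0.0134 = $11.90
State disability insurance: $888.26 × 0.015 = $13.32
Parking fee: $75.21
Gym membership: $50.82
Union dues: $888.26 × 0.0296 = $26.29
(Employer's $575.68 toward gym membership is not withheld from the employee.)
Total deductions = $24.03 + $131.28 + $25.93 + $65.68 + $11.90 + $13.32 + $75.21 + $50.82 + $26.29 = $424.46
Net pay = $888.26 − $424.46 = $463.80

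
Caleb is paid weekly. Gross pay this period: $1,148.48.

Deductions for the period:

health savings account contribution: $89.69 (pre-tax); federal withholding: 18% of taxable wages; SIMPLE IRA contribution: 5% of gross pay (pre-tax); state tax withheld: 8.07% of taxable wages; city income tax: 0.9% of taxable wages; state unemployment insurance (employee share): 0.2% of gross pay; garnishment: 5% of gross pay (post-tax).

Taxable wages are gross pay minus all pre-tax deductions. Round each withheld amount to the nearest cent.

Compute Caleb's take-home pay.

SIMPLE IRA contribution: $1,148.48 × 0.05 = $57.42
Health savings account contribution: $89.69
Pre-tax total = $57.42 + $89.69 = $147.11
Taxable wages = $1,148.48 − $147.11 = $1,001.37
Federal withholding: $1,001.37 × 0.18 = $180.25
City income tax: $1,001.37 × 0.009 = $9.01
State tax withheld: $1,001.37 × 0.0807 = $80.81
State unemployment insurance (employee share): $1,148.48 × 0.002 = $2.30
Garnishment: $1,148.48 × 0.05 = $57.42
Total deductions = $57.42 + $89.69 + $180.25 + $9.01 + $80.81 + $2.30 + $57.42 = $476.90
Net pay = $1,148.48 − $476.90 = $671.58

$671.58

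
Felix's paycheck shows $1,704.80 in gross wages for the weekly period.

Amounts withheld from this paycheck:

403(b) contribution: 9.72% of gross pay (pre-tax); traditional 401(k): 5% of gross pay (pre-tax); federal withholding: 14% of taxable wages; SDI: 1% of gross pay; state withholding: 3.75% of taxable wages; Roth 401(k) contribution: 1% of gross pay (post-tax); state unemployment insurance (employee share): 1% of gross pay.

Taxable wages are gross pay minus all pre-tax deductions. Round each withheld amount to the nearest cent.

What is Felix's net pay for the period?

Traditional 401(k): $1,704.80 × 0.05 = $85.24
403(b) contribution: $1,704.80 × 0.0972 = $165.71
Pre-tax total = $85.24 + $165.71 = $250.95
Taxable wages = $1,704.80 − $250.95 = $1,453.85
State withholding: $1,453.85 × 0.0375 = $54.52
Federal withholding: $1,453.85 × 0.14 = $203.54
State unemployment insurance (employee share): $1,704.80 × 0.01 = $17.05
SDI: $1,704.80 × 0.01 = $17.05
Roth 401(k) contribution: $1,704.80 × 0.01 = $17.05
Total deductions = $85.24 + $165.71 + $54.52 + $203.54 + $17.05 + $17.05 + $17.05 = $560.16
Net pay = $1,704.80 − $560.16 = $1,144.64

$1,144.64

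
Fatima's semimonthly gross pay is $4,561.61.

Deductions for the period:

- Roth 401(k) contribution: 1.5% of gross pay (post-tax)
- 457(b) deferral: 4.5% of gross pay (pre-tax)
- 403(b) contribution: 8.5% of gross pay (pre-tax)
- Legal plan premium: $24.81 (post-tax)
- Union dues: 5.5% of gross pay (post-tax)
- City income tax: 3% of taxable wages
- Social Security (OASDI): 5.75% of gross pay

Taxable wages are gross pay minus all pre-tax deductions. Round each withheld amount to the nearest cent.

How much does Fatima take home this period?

457(b) deferral: $4,561.61 × 0.045 = $205.27
403(b) contribution: $4,561.61 × 0.085 = $387.74
Pre-tax total = $205.27 + $387.74 = $593.01
Taxable wages = $4,561.61 − $593.01 = $3,968.60
City income tax: $3,968.60 × 0.03 = $119.06
Social Security (OASDI): $4,561.61 × 0.0575 = $262.29
Roth 401(k) contribution: $4,561.61 × 0.015 = $68.42
Union dues: $4,561.61 × 0.055 = $250.89
Legal plan premium: $24.81
Total deductions = $205.27 + $387.74 + $119.06 + $262.29 + $68.42 + $250.89 + $24.81 = $1,318.48
Net pay = $4,561.61 − $1,318.48 = $3,243.13

$3,243.13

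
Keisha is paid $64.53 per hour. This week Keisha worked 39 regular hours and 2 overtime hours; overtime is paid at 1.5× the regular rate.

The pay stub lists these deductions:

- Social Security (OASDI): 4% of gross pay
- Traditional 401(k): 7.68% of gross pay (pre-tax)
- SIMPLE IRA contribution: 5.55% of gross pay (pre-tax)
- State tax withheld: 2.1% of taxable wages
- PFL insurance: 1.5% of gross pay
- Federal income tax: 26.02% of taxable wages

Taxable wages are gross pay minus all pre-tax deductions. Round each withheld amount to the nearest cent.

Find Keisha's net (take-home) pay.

$1541.33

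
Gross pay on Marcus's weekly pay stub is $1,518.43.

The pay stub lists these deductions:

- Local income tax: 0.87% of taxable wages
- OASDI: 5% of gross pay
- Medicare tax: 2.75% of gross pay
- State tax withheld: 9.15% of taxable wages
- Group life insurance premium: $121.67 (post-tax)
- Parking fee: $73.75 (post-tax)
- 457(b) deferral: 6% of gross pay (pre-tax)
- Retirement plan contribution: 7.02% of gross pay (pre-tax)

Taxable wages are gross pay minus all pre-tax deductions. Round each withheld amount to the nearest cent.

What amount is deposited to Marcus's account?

$875.29

457(b) deferral: $1,518.43 × 0.06 = $91.11
Retirement plan contribution: $1,518.43 × 0.0702 = $106.59
Pre-tax total = $91.11 + $106.59 = $197.70
Taxable wages = $1,518.43 − $197.70 = $1,320.73
Local income tax: $1,320.73 × 0.0087 = $11.49
State tax withheld: $1,320.73 × 0.0915 = $120.85
OASDI: $1,518.43 × 0.05 = $75.92
Medicare tax: $1,518.43 × 0.0275 = $41.76
Parking fee: $73.75
Group life insurance premium: $121.67
Total deductions = $91.11 + $106.59 + $11.49 + $120.85 + $75.92 + $41.76 + $73.75 + $121.67 = $643.14
Net pay = $1,518.43 − $643.14 = $875.29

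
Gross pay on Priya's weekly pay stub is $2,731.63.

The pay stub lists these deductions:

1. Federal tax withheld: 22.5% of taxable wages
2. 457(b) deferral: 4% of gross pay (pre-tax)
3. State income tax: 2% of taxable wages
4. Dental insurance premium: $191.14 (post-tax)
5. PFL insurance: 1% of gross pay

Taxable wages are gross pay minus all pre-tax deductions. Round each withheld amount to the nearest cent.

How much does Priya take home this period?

$1,761.42

457(b) deferral: $2,731.63 × 0.04 = $109.27
Taxable wages = $2,731.63 − $109.27 = $2,622.36
State income tax: $2,622.36 × 0.02 = $52.45
Federal tax withheld: $2,622.36 × 0.225 = $590.03
PFL insurance: $2,731.63 × 0.01 = $27.32
Dental insurance premium: $191.14
Total deductions = $109.27 + $52.45 + $590.03 + $27.32 + $191.14 = $970.21
Net pay = $2,731.63 − $970.21 = $1,761.42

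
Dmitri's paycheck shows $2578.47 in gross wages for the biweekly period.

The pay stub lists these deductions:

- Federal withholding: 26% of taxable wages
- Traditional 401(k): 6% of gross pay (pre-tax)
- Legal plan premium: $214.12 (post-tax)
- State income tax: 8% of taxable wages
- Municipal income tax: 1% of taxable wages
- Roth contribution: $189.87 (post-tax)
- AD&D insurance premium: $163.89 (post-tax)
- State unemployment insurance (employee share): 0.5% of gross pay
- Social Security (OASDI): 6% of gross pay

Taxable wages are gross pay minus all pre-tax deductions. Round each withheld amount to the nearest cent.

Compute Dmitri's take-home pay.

Traditional 401(k): $2578.47 × 0.06 = $154.71
Taxable wages = $2578.47 − $154.71 = $2423.76
Municipal income tax: $2423.76 × 0.01 = $24.24
State income tax: $2423.76 × 0.08 = $193.90
Federal withholding: $2423.76 × 0.26 = $630.18
State unemployment insurance (employee share): $2578.47 × 0.005 = $12.89
Social Security (OASDI): $2578.47 × 0.06 = $154.71
Roth contribution: $189.87
AD&D insurance premium: $163.89
Legal plan premium: $214.12
Total deductions = $154.71 + $24.24 + $193.90 + $630.18 + $12.89 + $154.71 + $189.87 + $163.89 + $214.12 = $1738.51
Net pay = $2578.47 − $1738.51 = $839.96

$839.96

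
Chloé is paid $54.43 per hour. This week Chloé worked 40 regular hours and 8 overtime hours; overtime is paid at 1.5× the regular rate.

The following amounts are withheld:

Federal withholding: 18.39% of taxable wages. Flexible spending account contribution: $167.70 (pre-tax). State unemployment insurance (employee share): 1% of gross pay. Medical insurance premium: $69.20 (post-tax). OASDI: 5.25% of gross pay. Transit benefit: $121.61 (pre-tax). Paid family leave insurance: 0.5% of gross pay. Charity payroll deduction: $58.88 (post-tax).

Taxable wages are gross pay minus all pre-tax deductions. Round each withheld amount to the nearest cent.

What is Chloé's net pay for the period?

Regular pay: 40 × $54.43 = $2,177.20
Overtime pay: 8 × $54.43 × 1.5 = $653.16
Gross pay = $2,177.20 + $653.16 = $2,830.36
Transit benefit: $121.61
Flexible spending account contribution: $167.70
Pre-tax total = $121.61 + $167.70 = $289.31
Taxable wages = $2,830.36 − $289.31 = $2,541.05
Federal withholding: $2,541.05 × 0.1839 = $467.30
Paid family leave insurance: $2,830.36 × 0.005 = $14.15
OASDI: $2,830.36 × 0.0525 = $148.59
State unemployment insurance (employee share): $2,830.36 × 0.01 = $28.30
Charity payroll deduction: $58.88
Medical insurance premium: $69.20
Total deductions = $121.61 + $167.70 + $467.30 + $14.15 + $148.59 + $28.30 + $58.88 + $69.20 = $1,075.73
Net pay = $2,830.36 − $1,075.73 = $1,754.63

$1,754.63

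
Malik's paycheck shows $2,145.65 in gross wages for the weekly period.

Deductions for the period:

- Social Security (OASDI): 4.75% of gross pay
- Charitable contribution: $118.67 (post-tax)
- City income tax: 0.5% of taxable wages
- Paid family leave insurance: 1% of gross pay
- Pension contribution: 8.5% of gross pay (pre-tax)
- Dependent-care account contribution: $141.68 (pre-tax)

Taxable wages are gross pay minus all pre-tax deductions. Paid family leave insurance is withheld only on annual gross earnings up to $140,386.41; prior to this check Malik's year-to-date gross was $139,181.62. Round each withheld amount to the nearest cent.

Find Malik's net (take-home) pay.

$1,579.84

Pension contribution: $2,145.65 × 0.085 = $182.38
Dependent-care account contribution: $141.68
Pre-tax total = $182.38 + $141.68 = $324.06
Taxable wages = $2,145.65 − $324.06 = $1,821.59
City income tax: $1,821.59 × 0.005 = $9.11
Paid family leave insurance: only $140,386.41 − $139,181.62 = $1,204.79 of this check is subject → $1,204.79 × 0.01 = $12.05
Social Security (OASDI): $2,145.65 × 0.0475 = $101.92
Charitable contribution: $118.67
Total deductions = $182.38 + $141.68 + $9.11 + $12.05 + $101.92 + $118.67 = $565.81
Net pay = $2,145.65 − $565.81 = $1,579.84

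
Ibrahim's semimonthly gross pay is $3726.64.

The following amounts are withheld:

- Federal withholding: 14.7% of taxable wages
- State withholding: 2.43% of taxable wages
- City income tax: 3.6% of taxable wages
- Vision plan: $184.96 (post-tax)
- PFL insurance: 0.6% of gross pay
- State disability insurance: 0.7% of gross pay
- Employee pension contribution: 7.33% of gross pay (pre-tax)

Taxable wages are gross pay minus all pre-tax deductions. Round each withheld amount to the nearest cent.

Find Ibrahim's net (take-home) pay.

$2504.16

Employee pension contribution: $3726.64 × 0.0733 = $273.16
Taxable wages = $3726.64 − $273.16 = $3453.48
State withholding: $3453.48 × 0.0243 = $83.92
Federal withholding: $3453.48 × 0.147 = $507.66
City income tax: $3453.48 × 0.036 = $124.33
State disability insurance: $3726.64 × 0.007 = $26.09
PFL insurance: $3726.64 × 0.006 = $22.36
Vision plan: $184.96
Total deductions = $273.16 + $83.92 + $507.66 + $124.33 + $26.09 + $22.36 + $184.96 = $1222.48
Net pay = $3726.64 − $1222.48 = $2504.16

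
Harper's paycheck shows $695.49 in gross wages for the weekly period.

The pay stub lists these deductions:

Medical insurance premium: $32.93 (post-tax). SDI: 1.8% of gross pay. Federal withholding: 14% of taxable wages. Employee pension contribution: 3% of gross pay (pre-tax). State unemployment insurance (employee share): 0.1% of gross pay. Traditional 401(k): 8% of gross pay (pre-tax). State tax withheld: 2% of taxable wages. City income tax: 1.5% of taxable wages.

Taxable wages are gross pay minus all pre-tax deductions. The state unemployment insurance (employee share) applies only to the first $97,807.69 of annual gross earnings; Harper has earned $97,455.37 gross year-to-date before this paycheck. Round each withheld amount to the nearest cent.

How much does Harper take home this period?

Employee pension contribution: $695.49 × 0.03 = $20.86
Traditional 401(k): $695.49 × 0.08 = $55.64
Pre-tax total = $20.86 + $55.64 = $76.50
Taxable wages = $695.49 − $76.50 = $618.99
State tax withheld: $618.99 × 0.02 = $12.38
Federal withholding: $618.99 × 0.14 = $86.66
City income tax: $618.99 × 0.015 = $9.28
State unemployment insurance (employee share): only $97,807.69 − $97,455.37 = $352.32 of this check is subject → $352.32 × 0.001 = $0.35
SDI: $695.49 × 0.018 = $12.52
Medical insurance premium: $32.93
Total deductions = $20.86 + $55.64 + $12.38 + $86.66 + $9.28 + $0.35 + $12.52 + $32.93 = $230.62
Net pay = $695.49 − $230.62 = $464.87

$464.87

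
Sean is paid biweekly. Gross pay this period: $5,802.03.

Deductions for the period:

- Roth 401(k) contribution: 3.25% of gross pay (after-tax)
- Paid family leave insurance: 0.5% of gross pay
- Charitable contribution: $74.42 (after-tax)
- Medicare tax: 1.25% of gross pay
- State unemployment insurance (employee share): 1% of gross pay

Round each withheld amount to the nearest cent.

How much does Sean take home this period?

$5,379.48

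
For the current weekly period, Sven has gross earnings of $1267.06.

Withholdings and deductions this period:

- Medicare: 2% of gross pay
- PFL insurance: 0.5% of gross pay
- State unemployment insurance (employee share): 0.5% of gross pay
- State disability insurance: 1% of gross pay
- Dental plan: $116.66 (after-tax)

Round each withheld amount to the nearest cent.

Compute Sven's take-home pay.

State disability insurance: $1267.06 × 0.01 = $12.67
PFL insurance: $1267.06 × 0.005 = $6.34
Medicare: $1267.06 × 0.02 = $25.34
State unemployment insurance (employee share): $1267.06 × 0.005 = $6.34
Dental plan: $116.66
Total deductions = $12.67 + $6.34 + $25.34 + $6.34 + $116.66 = $167.35
Net pay = $1267.06 − $167.35 = $1099.71

$1099.71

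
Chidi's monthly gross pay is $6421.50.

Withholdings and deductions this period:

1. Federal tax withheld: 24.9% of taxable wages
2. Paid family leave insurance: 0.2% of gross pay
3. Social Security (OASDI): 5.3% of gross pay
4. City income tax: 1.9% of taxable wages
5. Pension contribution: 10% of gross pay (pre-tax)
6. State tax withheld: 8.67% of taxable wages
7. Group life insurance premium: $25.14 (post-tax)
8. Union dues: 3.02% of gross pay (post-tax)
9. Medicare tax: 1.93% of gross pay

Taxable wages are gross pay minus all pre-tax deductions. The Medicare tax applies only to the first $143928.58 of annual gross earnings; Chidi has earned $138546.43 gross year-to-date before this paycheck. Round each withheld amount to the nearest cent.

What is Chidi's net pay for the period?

Pension contribution: $6421.50 × 0.1 = $642.15
Taxable wages = $6421.50 − $642.15 = $5779.35
Federal tax withheld: $5779.35 × 0.249 = $1439.06
State tax withheld: $5779.35 × 0.0867 = $501.07
City income tax: $5779.35 × 0.019 = $109.81
Social Security (OASDI): $6421.50 × 0.053 = $340.34
Medicare tax: only $143928.58 − $138546.43 = $5382.15 of this check is subject → $5382.15 × 0.0193 = $103.88
Paid family leave insurance: $6421.50 × 0.002 = $12.84
Group life insurance premium: $25.14
Union dues: $6421.50 × 0.0302 = $193.93
Total deductions = $642.15 + $1439.06 + $501.07 + $109.81 + $340.34 + $103.88 + $12.84 + $25.14 + $193.93 = $3368.22
Net pay = $6421.50 − $3368.22 = $3053.28

$3053.28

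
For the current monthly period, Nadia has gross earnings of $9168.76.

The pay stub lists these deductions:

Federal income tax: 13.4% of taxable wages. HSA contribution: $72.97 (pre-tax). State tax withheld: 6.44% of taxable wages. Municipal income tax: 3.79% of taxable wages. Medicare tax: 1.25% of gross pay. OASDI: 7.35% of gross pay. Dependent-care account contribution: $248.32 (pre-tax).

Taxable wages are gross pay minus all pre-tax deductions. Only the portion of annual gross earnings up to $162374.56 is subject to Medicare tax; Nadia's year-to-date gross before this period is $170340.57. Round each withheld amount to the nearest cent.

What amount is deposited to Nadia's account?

$6082.91

HSA contribution: $72.97
Dependent-care account contribution: $248.32
Pre-tax total = $72.97 + $248.32 = $321.29
Taxable wages = $9168.76 − $321.29 = $8847.47
State tax withheld: $8847.47 × 0.0644 = $569.78
Municipal income tax: $8847.47 × 0.0379 = $335.32
Federal income tax: $8847.47 × 0.134 = $1185.56
Medicare tax: annual cap $162374.56 already reached (YTD $170340.57), so $0.00
OASDI: $9168.76 × 0.0735 = $673.90
Total deductions = $72.97 + $248.32 + $569.78 + $335.32 + $1185.56 + $0.00 + $673.90 = $3085.85
Net pay = $9168.76 − $3085.85 = $6082.91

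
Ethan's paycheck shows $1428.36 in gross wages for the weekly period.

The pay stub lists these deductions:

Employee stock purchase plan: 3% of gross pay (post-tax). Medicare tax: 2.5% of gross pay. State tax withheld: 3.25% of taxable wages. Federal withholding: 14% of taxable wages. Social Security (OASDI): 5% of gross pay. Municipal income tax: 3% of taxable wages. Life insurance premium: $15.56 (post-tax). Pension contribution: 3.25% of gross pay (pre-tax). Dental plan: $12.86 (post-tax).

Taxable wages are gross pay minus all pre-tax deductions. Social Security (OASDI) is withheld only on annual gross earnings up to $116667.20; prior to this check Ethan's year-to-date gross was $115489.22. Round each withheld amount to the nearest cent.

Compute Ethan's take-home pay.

Pension contribution: $1428.36 × 0.0325 = $46.42
Taxable wages = $1428.36 − $46.42 = $1381.94
State tax withheld: $1381.94 × 0.0325 = $44.91
Municipal income tax: $1381.94 × 0.03 = $41.46
Federal withholding: $1381.94 × 0.14 = $193.47
Social Security (OASDI): only $116667.20 − $115489.22 = $1177.98 of this check is subject → $1177.98 × 0.05 = $58.90
Medicare tax: $1428.36 × 0.025 = $35.71
Employee stock purchase plan: $1428.36 × 0.03 = $42.85
Life insurance premium: $15.56
Dental plan: $12.86
Total deductions = $46.42 + $44.91 + $41.46 + $193.47 + $58.90 + $35.71 + $42.85 + $15.56 + $12.86 = $492.14
Net pay = $1428.36 − $492.14 = $936.22

$936.22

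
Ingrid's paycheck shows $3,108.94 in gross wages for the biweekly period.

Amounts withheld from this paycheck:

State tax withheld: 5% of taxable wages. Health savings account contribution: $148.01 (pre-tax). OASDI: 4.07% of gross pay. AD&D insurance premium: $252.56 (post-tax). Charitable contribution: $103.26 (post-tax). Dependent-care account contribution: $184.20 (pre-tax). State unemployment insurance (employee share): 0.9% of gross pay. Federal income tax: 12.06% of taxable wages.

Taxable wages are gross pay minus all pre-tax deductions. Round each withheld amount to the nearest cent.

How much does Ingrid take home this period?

Health savings account contribution: $148.01
Dependent-care account contribution: $184.20
Pre-tax total = $148.01 + $184.20 = $332.21
Taxable wages = $3,108.94 − $332.21 = $2,776.73
State tax withheld: $2,776.73 × 0.05 = $138.84
Federal income tax: $2,776.73 × 0.1206 = $334.87
State unemployment insurance (employee share): $3,108.94 × 0.009 = $27.98
OASDI: $3,108.94 × 0.0407 = $126.53
Charitable contribution: $103.26
AD&D insurance premium: $252.56
Total deductions = $148.01 + $184.20 + $138.84 + $334.87 + $27.98 + $126.53 + $103.26 + $252.56 = $1,316.25
Net pay = $3,108.94 − $1,316.25 = $1,792.69

$1,792.69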